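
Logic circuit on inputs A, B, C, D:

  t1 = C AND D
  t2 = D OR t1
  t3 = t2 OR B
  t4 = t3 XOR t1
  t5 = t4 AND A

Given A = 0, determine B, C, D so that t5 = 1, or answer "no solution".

With A = 0 fixed, none of the 8 settings of B, C, D give t5 = 1.
For example, with B=0, C=1, D=1:
t1 = C AND D = 1 AND 1 = 1
t2 = D OR t1 = 1 OR 1 = 1
t3 = t2 OR B = 1 OR 0 = 1
t4 = t3 XOR t1 = 1 XOR 1 = 0
t5 = t4 AND A = 0 AND 0 = 0
giving t5 = 0 ≠ 1.

no solution exists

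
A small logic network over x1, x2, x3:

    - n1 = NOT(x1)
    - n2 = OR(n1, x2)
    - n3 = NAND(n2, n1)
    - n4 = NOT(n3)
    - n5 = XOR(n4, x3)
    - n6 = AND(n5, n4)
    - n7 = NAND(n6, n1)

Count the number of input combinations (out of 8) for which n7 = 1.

n7 = NAND(n6, n1) must be 1, so at least one of n6, n1 is 0.
Satisfying assignments:
  x1=0, x2=0, x3=1
  x1=0, x2=1, x3=1
  x1=1, x2=0, x3=0
  x1=1, x2=0, x3=1
  x1=1, x2=1, x3=0
  x1=1, x2=1, x3=1

6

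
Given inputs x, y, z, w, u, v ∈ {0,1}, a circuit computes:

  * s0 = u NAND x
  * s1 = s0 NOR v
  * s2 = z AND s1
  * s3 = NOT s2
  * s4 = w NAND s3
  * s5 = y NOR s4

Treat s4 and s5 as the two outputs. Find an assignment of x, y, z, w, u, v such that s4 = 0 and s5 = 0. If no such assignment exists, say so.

Check with x=1, y=1, z=1, w=1, u=0, v=0:
s0 = u NAND x = 0 NAND 1 = 1
s1 = s0 NOR v = 1 NOR 0 = 0
s2 = z AND s1 = 1 AND 0 = 0
s3 = NOT s2 = NOT 0 = 1
s4 = w NAND s3 = 1 NAND 1 = 0
s5 = y NOR s4 = 1 NOR 0 = 0
So s4 = 0 and s5 = 0.

x=1, y=1, z=1, w=1, u=0, v=0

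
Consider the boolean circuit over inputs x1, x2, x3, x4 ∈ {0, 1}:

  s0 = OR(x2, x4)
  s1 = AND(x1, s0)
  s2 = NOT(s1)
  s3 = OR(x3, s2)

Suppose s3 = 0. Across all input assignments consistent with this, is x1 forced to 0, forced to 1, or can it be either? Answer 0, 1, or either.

1

s3 = OR(x3, s2) must be 0, so both x3 = 0 and s2 = 0.
s2 = NOT(s1) must be 0, so s1 = 1.
s1 = AND(x1, s0) must be 1, so both x1 = 1 and s0 = 1.
Every assignment with s3 = 0 has x1 = 1; there are 3 such assignment(s).
  x1=1, x2=0, x3=0, x4=1
  x1=1, x2=1, x3=0, x4=0
  x1=1, x2=1, x3=0, x4=1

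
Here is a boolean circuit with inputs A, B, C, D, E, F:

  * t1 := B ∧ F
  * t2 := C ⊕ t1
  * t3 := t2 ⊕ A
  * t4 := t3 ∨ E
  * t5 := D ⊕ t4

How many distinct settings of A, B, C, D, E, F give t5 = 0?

t5 = D ⊕ t4 must be 0, so D and t4 are equal.
Enumerating the 64 input combinations, 32 give t5 = 0 and 32 give t5 = 1.

32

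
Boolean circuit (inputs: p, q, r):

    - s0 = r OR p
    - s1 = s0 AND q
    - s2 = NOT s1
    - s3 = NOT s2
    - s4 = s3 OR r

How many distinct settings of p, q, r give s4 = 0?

s4 = s3 OR r must be 0, so both s3 = 0 and r = 0.
Enumerating the 8 input combinations, 3 give s4 = 0 and 5 give s4 = 1.

3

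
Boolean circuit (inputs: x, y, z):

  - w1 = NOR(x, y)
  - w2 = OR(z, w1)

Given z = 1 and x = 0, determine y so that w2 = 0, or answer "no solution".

no solution exists

With z = 1 and x = 0 fixed, none of the 2 settings of y give w2 = 0.
For example, with y=1:
w1 = NOR(x, y) = NOR(0, 1) = 0
w2 = OR(z, w1) = OR(1, 0) = 1
giving w2 = 1 ≠ 0.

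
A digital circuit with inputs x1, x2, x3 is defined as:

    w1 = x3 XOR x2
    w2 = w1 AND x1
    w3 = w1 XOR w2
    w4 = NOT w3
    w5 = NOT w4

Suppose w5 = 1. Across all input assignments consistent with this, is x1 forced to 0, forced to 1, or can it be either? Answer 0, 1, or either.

0

w5 = NOT w4 must be 1, so w4 = 0.
w4 = NOT w3 must be 0, so w3 = 1.
Every assignment with w5 = 1 has x1 = 0; there are 2 such assignment(s).
  x1=0, x2=0, x3=1
  x1=0, x2=1, x3=0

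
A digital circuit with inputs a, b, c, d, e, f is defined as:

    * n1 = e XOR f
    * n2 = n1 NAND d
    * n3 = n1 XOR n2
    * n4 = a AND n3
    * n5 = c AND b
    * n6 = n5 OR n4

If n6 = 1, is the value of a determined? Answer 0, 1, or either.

Both values of a occur among assignments with n6 = 1:
  a=0: a=0, b=1, c=1, d=0, e=0, f=0
  a=1: a=1, b=0, c=0, d=0, e=0, f=0

either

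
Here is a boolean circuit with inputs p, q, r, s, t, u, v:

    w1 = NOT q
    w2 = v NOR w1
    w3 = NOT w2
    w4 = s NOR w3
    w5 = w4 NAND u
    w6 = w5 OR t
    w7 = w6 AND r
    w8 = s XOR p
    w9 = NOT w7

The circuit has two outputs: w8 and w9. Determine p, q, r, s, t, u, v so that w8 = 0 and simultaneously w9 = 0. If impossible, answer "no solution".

Check with p=1, q=1, r=1, s=1, t=1, u=1, v=0:
w1 = NOT q = NOT 1 = 0
w2 = v NOR w1 = 0 NOR 0 = 1
w3 = NOT w2 = NOT 1 = 0
w4 = s NOR w3 = 1 NOR 0 = 0
w5 = w4 NAND u = 0 NAND 1 = 1
w6 = w5 OR t = 1 OR 1 = 1
w7 = w6 AND r = 1 AND 1 = 1
w8 = s XOR p = 1 XOR 1 = 0
w9 = NOT w7 = NOT 1 = 0
So w8 = 0 and w9 = 0.

p=1, q=1, r=1, s=1, t=1, u=1, v=0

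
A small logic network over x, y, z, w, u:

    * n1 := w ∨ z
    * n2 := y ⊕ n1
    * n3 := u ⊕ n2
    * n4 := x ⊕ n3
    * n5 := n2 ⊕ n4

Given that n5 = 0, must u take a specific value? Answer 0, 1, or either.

Both values of u occur among assignments with n5 = 0:
  u=0: x=0, y=0, z=0, w=0, u=0
  u=1: x=1, y=0, z=0, w=0, u=1

either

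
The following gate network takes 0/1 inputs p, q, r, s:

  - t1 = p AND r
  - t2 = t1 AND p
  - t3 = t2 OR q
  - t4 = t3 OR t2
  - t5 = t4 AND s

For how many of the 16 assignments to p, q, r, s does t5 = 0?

11

t5 = t4 AND s must be 0, so at least one of t4, s is 0.
Enumerating the 16 input combinations, 11 give t5 = 0 and 5 give t5 = 1.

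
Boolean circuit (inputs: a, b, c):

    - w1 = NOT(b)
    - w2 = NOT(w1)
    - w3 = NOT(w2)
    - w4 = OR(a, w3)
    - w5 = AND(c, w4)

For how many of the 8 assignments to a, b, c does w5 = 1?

w5 = AND(c, w4) must be 1, so both c = 1 and w4 = 1.
w4 = OR(a, w3) must be 1, so at least one of a, w3 is 1.
Enumerating the 8 input combinations, 3 give w5 = 1 and 5 give w5 = 0.

3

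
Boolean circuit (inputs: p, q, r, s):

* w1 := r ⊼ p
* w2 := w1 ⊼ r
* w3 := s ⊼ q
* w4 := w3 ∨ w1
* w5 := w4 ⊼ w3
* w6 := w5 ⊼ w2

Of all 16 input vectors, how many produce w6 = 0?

w6 = w5 ⊼ w2 must be 0, so both w5 = 1 and w2 = 1.
Satisfying assignments:
  p=0, q=1, r=0, s=1
  p=1, q=1, r=0, s=1
  p=1, q=1, r=1, s=1

3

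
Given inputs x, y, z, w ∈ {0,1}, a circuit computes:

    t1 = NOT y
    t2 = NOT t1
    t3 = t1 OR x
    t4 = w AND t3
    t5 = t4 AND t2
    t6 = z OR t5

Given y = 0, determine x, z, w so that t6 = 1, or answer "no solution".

x=1 z=1 w=0

Check with y = 0 and x=1, z=1, w=0:
t1 = NOT y = NOT 0 = 1
t2 = NOT t1 = NOT 1 = 0
t3 = t1 OR x = 1 OR 1 = 1
t4 = w AND t3 = 0 AND 1 = 0
t5 = t4 AND t2 = 0 AND 0 = 0
t6 = z OR t5 = 1 OR 0 = 1
So t6 = 1.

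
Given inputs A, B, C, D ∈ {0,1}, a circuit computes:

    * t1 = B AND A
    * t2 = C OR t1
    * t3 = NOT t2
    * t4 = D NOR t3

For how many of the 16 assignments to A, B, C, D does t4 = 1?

t4 = D NOR t3 must be 1, so both D = 0 and t3 = 0.
t3 = NOT t2 must be 0, so t2 = 1.
Satisfying assignments:
  A=0, B=0, C=1, D=0
  A=0, B=1, C=1, D=0
  A=1, B=0, C=1, D=0
  A=1, B=1, C=0, D=0
  A=1, B=1, C=1, D=0

5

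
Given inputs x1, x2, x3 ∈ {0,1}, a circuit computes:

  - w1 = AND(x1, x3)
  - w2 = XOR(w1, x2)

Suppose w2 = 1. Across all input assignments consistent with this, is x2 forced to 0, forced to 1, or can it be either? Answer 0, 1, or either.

either

Both values of x2 occur among assignments with w2 = 1:
  x2=0: x1=1, x2=0, x3=1
  x2=1: x1=0, x2=1, x3=0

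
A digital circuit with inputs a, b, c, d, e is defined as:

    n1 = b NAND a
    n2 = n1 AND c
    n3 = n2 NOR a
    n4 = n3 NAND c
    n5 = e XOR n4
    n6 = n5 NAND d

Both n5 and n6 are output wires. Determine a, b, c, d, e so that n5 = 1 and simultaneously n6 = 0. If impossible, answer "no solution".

Check with a=0, b=1, c=0, d=1, e=0:
n1 = b NAND a = 1 NAND 0 = 1
n2 = n1 AND c = 1 AND 0 = 0
n3 = n2 NOR a = 0 NOR 0 = 1
n4 = n3 NAND c = 1 NAND 0 = 1
n5 = e XOR n4 = 0 XOR 1 = 1
n6 = n5 NAND d = 1 NAND 1 = 0
So n5 = 1 and n6 = 0.

a=0, b=1, c=0, d=1, e=0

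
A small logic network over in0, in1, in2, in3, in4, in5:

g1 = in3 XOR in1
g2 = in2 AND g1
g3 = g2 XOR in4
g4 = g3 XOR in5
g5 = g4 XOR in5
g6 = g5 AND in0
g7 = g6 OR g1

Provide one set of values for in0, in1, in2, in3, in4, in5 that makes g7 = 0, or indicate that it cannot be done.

g7 = g6 OR g1 must be 0, so both g6 = 0 and g1 = 0.
Check with in0=1, in1=1, in2=0, in3=1, in4=0, in5=1:
g1 = in3 XOR in1 = 1 XOR 1 = 0
g2 = in2 AND g1 = 0 AND 0 = 0
g3 = g2 XOR in4 = 0 XOR 0 = 0
g4 = g3 XOR in5 = 0 XOR 1 = 1
g5 = g4 XOR in5 = 1 XOR 1 = 0
g6 = g5 AND in0 = 0 AND 1 = 0
g7 = g6 OR g1 = 0 OR 0 = 0
So g7 = 0 as required.

in0=1, in1=1, in2=0, in3=1, in4=0, in5=1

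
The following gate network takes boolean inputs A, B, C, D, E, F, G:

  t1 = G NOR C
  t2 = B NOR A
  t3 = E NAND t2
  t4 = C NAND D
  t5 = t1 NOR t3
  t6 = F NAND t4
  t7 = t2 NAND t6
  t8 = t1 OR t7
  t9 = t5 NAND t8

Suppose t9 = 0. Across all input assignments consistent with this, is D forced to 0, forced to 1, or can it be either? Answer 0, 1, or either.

Both values of D occur among assignments with t9 = 0:
  D=0: A=0, B=0, C=0, D=0, E=1, F=1, G=1
  D=1: A=0, B=0, C=0, D=1, E=1, F=1, G=1

either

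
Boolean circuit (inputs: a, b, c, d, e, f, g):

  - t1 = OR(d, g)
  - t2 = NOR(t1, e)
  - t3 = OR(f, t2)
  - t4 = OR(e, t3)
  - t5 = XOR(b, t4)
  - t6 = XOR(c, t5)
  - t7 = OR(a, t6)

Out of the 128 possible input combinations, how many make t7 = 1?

96

t7 = OR(a, t6) must be 1, so at least one of a, t6 is 1.
Enumerating the 128 input combinations, 96 give t7 = 1 and 32 give t7 = 0.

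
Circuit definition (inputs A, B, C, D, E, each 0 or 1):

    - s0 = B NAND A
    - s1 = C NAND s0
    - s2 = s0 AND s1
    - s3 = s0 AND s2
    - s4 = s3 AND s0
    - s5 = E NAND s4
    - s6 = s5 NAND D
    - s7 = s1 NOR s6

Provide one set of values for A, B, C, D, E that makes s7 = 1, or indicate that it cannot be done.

A=0, B=0, C=1, D=1, E=0

s7 = s1 NOR s6 must be 1, so both s1 = 0 and s6 = 0.
s1 = C NAND s0 must be 0, so both C = 1 and s0 = 1.
s6 = s5 NAND D must be 0, so both s5 = 1 and D = 1.
Check with A=0, B=0, C=1, D=1, E=0:
s0 = B NAND A = 0 NAND 0 = 1
s1 = C NAND s0 = 1 NAND 1 = 0
s2 = s0 AND s1 = 1 AND 0 = 0
s3 = s0 AND s2 = 1 AND 0 = 0
s4 = s3 AND s0 = 0 AND 1 = 0
s5 = E NAND s4 = 0 NAND 0 = 1
s6 = s5 NAND D = 1 NAND 1 = 0
s7 = s1 NOR s6 = 0 NOR 0 = 1
So s7 = 1 as required.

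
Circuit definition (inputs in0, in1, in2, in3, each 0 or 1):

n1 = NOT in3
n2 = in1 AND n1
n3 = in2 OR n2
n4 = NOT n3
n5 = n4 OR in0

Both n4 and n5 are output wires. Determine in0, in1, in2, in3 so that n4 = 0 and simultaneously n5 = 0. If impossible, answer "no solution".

in0=0 in1=1 in2=0 in3=0

Check with in0=0 in1=1 in2=0 in3=0:
n1 = NOT in3 = NOT 0 = 1
n2 = in1 AND n1 = 1 AND 1 = 1
n3 = in2 OR n2 = 0 OR 1 = 1
n4 = NOT n3 = NOT 1 = 0
n5 = n4 OR in0 = 0 OR 0 = 0
So n4 = 0 and n5 = 0.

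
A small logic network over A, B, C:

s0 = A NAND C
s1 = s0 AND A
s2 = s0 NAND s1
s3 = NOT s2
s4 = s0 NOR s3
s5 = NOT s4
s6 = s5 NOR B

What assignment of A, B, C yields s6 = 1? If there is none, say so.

A=1, B=0, C=1

s6 = s5 NOR B must be 1, so both s5 = 0 and B = 0.
s5 = NOT s4 must be 0, so s4 = 1.
Check with A=1, B=0, C=1:
s0 = A NAND C = 1 NAND 1 = 0
s1 = s0 AND A = 0 AND 1 = 0
s2 = s0 NAND s1 = 0 NAND 0 = 1
s3 = NOT s2 = NOT 1 = 0
s4 = s0 NOR s3 = 0 NOR 0 = 1
s5 = NOT s4 = NOT 1 = 0
s6 = s5 NOR B = 0 NOR 0 = 1
So s6 = 1 as required.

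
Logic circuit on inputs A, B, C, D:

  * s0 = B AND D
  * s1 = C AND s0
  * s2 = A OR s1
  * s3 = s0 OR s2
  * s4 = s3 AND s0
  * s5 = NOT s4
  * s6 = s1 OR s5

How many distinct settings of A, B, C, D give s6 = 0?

2

s6 = s1 OR s5 must be 0, so both s1 = 0 and s5 = 0.
s1 = C AND s0 must be 0, so at least one of C, s0 is 0.
s5 = NOT s4 must be 0, so s4 = 1.
Satisfying assignments:
  A=0, B=1, C=0, D=1
  A=1, B=1, C=0, D=1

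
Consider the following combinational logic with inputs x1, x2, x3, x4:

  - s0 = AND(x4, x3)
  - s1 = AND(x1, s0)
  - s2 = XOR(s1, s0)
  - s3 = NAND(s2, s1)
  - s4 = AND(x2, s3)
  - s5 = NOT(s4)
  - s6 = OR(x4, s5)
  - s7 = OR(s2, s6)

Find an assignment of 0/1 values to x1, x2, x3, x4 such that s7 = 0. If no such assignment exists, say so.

x1=0 x2=1 x3=1 x4=0

Check with x1=0 x2=1 x3=1 x4=0:
s0 = AND(x4, x3) = AND(0, 1) = 0
s1 = AND(x1, s0) = AND(0, 0) = 0
s2 = XOR(s1, s0) = XOR(0, 0) = 0
s3 = NAND(s2, s1) = NAND(0, 0) = 1
s4 = AND(x2, s3) = AND(1, 1) = 1
s5 = NOT(s4) = NOT 1 = 0
s6 = OR(x4, s5) = OR(0, 0) = 0
s7 = OR(s2, s6) = OR(0, 0) = 0
So s7 = 0 as required.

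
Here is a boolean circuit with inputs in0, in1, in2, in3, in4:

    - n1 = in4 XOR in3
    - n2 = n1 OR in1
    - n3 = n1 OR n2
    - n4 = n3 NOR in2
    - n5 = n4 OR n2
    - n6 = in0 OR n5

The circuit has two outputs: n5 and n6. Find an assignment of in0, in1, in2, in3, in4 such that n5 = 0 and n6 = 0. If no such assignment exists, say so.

Check with in0=0, in1=0, in2=1, in3=1, in4=1:
n1 = in4 XOR in3 = 1 XOR 1 = 0
n2 = n1 OR in1 = 0 OR 0 = 0
n3 = n1 OR n2 = 0 OR 0 = 0
n4 = n3 NOR in2 = 0 NOR 1 = 0
n5 = n4 OR n2 = 0 OR 0 = 0
n6 = in0 OR n5 = 0 OR 0 = 0
So n5 = 0 and n6 = 0.

in0=0, in1=0, in2=1, in3=1, in4=1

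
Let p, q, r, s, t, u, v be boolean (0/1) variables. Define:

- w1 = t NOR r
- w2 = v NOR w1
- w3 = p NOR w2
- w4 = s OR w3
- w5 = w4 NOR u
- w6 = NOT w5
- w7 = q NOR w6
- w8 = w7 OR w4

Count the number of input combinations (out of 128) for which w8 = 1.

95

w8 = w7 OR w4 must be 1, so at least one of w7, w4 is 1.
Enumerating the 128 input combinations, 95 give w8 = 1 and 33 give w8 = 0.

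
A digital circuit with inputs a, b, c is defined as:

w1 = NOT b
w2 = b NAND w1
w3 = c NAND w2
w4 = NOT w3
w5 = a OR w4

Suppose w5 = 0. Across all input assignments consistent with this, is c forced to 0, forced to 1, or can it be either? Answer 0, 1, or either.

w5 = a OR w4 must be 0, so both a = 0 and w4 = 0.
Every assignment with w5 = 0 has c = 0; there are 2 such assignment(s).
  a=0, b=0, c=0
  a=0, b=1, c=0

0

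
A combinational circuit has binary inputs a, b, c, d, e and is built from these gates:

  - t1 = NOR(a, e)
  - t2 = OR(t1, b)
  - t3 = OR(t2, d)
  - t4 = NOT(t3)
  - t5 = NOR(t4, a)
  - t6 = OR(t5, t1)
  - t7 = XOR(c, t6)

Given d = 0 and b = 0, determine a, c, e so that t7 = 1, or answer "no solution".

t7 = XOR(c, t6) must be 1, so c and t6 differ.
Check with d = 0 and b = 0 and a=1, c=1, e=0:
t1 = NOR(a, e) = NOR(1, 0) = 0
t2 = OR(t1, b) = OR(0, 0) = 0
t3 = OR(t2, d) = OR(0, 0) = 0
t4 = NOT(t3) = NOT 0 = 1
t5 = NOR(t4, a) = NOR(1, 1) = 0
t6 = OR(t5, t1) = OR(0, 0) = 0
t7 = XOR(c, t6) = XOR(1, 0) = 1
So t7 = 1.

a=1 c=1 e=0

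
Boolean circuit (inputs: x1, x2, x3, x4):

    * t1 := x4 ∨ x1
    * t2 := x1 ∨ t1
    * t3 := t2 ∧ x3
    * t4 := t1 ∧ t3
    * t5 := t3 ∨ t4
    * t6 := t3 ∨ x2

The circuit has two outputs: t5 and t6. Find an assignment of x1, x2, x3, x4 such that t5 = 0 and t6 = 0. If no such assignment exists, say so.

Check with x1=1 x2=0 x3=0 x4=0:
t1 = x4 ∨ x1 = 0 ∨ 1 = 1
t2 = x1 ∨ t1 = 1 ∨ 1 = 1
t3 = t2 ∧ x3 = 1 ∧ 0 = 0
t4 = t1 ∧ t3 = 1 ∧ 0 = 0
t5 = t3 ∨ t4 = 0 ∨ 0 = 0
t6 = t3 ∨ x2 = 0 ∨ 0 = 0
So t5 = 0 and t6 = 0.

x1=1 x2=0 x3=0 x4=0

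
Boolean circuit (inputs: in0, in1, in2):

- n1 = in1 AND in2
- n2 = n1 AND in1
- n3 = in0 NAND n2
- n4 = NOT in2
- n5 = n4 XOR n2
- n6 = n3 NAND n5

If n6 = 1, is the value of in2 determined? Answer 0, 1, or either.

n6 = n3 NAND n5 must be 1, so at least one of n3, n5 is 0.
Every assignment with n6 = 1 has in2 = 1; there are 3 such assignment(s).
  in0=0, in1=0, in2=1
  in0=1, in1=0, in2=1
  in0=1, in1=1, in2=1

1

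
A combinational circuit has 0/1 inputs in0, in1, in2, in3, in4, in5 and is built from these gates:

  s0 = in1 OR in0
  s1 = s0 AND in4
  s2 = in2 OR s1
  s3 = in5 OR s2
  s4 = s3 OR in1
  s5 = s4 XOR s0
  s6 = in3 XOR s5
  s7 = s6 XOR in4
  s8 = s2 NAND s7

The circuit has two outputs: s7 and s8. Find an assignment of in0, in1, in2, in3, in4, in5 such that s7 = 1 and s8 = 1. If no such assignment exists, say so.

in0=1 in1=0 in2=0 in3=0 in4=0 in5=0

Check with in0=1 in1=0 in2=0 in3=0 in4=0 in5=0:
s0 = in1 OR in0 = 0 OR 1 = 1
s1 = s0 AND in4 = 1 AND 0 = 0
s2 = in2 OR s1 = 0 OR 0 = 0
s3 = in5 OR s2 = 0 OR 0 = 0
s4 = s3 OR in1 = 0 OR 0 = 0
s5 = s4 XOR s0 = 0 XOR 1 = 1
s6 = in3 XOR s5 = 0 XOR 1 = 1
s7 = s6 XOR in4 = 1 XOR 0 = 1
s8 = s2 NAND s7 = 0 NAND 1 = 1
So s7 = 1 and s8 = 1.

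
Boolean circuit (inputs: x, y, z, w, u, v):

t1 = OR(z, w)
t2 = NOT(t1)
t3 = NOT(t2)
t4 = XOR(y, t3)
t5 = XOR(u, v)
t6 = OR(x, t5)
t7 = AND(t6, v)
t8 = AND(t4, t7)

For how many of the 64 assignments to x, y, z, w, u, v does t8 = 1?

12

t8 = AND(t4, t7) must be 1, so both t4 = 1 and t7 = 1.
t4 = XOR(y, t3) must be 1, so y and t3 differ.
Enumerating the 64 input combinations, 12 give t8 = 1 and 52 give t8 = 0.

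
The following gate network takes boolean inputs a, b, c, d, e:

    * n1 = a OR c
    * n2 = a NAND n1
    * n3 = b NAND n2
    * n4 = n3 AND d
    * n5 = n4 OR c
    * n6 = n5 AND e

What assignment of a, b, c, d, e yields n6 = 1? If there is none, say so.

a=0 b=1 c=1 d=0 e=1

n6 = n5 AND e must be 1, so both n5 = 1 and e = 1.
n5 = n4 OR c must be 1, so at least one of n4, c is 1.
Check with a=0 b=1 c=1 d=0 e=1:
n1 = a OR c = 0 OR 1 = 1
n2 = a NAND n1 = 0 NAND 1 = 1
n3 = b NAND n2 = 1 NAND 1 = 0
n4 = n3 AND d = 0 AND 0 = 0
n5 = n4 OR c = 0 OR 1 = 1
n6 = n5 AND e = 1 AND 1 = 1
So n6 = 1 as required.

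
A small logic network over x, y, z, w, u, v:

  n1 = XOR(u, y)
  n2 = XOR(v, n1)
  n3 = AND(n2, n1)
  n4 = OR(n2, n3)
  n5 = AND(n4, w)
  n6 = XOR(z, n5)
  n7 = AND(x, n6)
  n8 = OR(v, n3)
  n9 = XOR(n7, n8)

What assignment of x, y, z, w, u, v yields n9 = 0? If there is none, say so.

x=0 y=0 z=0 w=1 u=0 v=0

n9 = XOR(n7, n8) must be 0, so n7 and n8 are equal.
Check with x=0 y=0 z=0 w=1 u=0 v=0:
n1 = XOR(u, y) = XOR(0, 0) = 0
n2 = XOR(v, n1) = XOR(0, 0) = 0
n3 = AND(n2, n1) = AND(0, 0) = 0
n4 = OR(n2, n3) = OR(0, 0) = 0
n5 = AND(n4, w) = AND(0, 1) = 0
n6 = XOR(z, n5) = XOR(0, 0) = 0
n7 = AND(x, n6) = AND(0, 0) = 0
n8 = OR(v, n3) = OR(0, 0) = 0
n9 = XOR(n7, n8) = XOR(0, 0) = 0
So n9 = 0 as required.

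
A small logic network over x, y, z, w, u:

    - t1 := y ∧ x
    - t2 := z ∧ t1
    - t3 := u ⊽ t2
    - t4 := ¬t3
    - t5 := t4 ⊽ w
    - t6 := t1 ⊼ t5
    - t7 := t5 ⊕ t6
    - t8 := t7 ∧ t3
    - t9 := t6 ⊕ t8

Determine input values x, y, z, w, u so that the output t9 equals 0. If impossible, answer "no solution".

x=1, y=1, z=0, w=1, u=0

t9 = t6 ⊕ t8 must be 0, so t6 and t8 are equal.
Check with x=1, y=1, z=0, w=1, u=0:
t1 = y ∧ x = 1 ∧ 1 = 1
t2 = z ∧ t1 = 0 ∧ 1 = 0
t3 = u ⊽ t2 = 0 ⊽ 0 = 1
t4 = ¬t3 = ¬1 = 0
t5 = t4 ⊽ w = 0 ⊽ 1 = 0
t6 = t1 ⊼ t5 = 1 ⊼ 0 = 1
t7 = t5 ⊕ t6 = 0 ⊕ 1 = 1
t8 = t7 ∧ t3 = 1 ∧ 1 = 1
t9 = t6 ⊕ t8 = 1 ⊕ 1 = 0
So t9 = 0 as required.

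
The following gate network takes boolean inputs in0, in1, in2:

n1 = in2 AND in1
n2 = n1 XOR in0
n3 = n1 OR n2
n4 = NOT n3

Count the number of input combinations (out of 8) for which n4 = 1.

3

n4 = NOT n3 must be 1, so n3 = 0.
n3 = n1 OR n2 must be 0, so both n1 = 0 and n2 = 0.
Satisfying assignments:
  in0=0, in1=0, in2=0
  in0=0, in1=0, in2=1
  in0=0, in1=1, in2=0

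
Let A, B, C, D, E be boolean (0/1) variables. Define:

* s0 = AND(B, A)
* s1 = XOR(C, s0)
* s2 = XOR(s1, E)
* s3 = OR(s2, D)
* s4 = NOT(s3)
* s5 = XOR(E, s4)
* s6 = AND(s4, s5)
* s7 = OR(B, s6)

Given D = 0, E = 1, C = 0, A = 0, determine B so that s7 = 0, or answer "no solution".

s7 = OR(B, s6) must be 0, so both B = 0 and s6 = 0.
Check with D = 0, E = 1, C = 0, A = 0 and B=0:
s0 = AND(B, A) = AND(0, 0) = 0
s1 = XOR(C, s0) = XOR(0, 0) = 0
s2 = XOR(s1, E) = XOR(0, 1) = 1
s3 = OR(s2, D) = OR(1, 0) = 1
s4 = NOT(s3) = NOT 1 = 0
s5 = XOR(E, s4) = XOR(1, 0) = 1
s6 = AND(s4, s5) = AND(0, 1) = 0
s7 = OR(B, s6) = OR(0, 0) = 0
So s7 = 0.

B=0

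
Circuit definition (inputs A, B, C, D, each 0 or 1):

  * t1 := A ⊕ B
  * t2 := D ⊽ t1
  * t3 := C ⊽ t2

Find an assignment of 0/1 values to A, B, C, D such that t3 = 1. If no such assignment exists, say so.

A=0, B=0, C=0, D=1

t3 = C ⊽ t2 must be 1, so both C = 0 and t2 = 0.
t2 = D ⊽ t1 must be 0, so at least one of D, t1 is 1.
Check with A=0, B=0, C=0, D=1:
t1 = A ⊕ B = 0 ⊕ 0 = 0
t2 = D ⊽ t1 = 1 ⊽ 0 = 0
t3 = C ⊽ t2 = 0 ⊽ 0 = 1
So t3 = 1 as required.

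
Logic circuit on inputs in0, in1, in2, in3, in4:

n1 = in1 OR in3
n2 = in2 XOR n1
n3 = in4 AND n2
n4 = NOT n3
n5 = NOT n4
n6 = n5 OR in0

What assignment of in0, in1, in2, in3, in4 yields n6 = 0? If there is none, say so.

n6 = n5 OR in0 must be 0, so both n5 = 0 and in0 = 0.
n5 = NOT n4 must be 0, so n4 = 1.
Check with in0=0, in1=0, in2=0, in3=1, in4=0:
n1 = in1 OR in3 = 0 OR 1 = 1
n2 = in2 XOR n1 = 0 XOR 1 = 1
n3 = in4 AND n2 = 0 AND 1 = 0
n4 = NOT n3 = NOT 0 = 1
n5 = NOT n4 = NOT 1 = 0
n6 = n5 OR in0 = 0 OR 0 = 0
So n6 = 0 as required.

in0=0, in1=0, in2=0, in3=1, in4=0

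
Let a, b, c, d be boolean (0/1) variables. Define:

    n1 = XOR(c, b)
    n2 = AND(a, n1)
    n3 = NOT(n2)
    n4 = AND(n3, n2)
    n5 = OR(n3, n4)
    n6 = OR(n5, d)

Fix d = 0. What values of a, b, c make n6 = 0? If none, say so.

a=1, b=0, c=1

n6 = OR(n5, d) must be 0, so both n5 = 0 and d = 0.
n5 = OR(n3, n4) must be 0, so both n3 = 0 and n4 = 0.
Check with d = 0 and a=1, b=0, c=1:
n1 = XOR(c, b) = XOR(1, 0) = 1
n2 = AND(a, n1) = AND(1, 1) = 1
n3 = NOT(n2) = NOT 1 = 0
n4 = AND(n3, n2) = AND(0, 1) = 0
n5 = OR(n3, n4) = OR(0, 0) = 0
n6 = OR(n5, d) = OR(0, 0) = 0
So n6 = 0.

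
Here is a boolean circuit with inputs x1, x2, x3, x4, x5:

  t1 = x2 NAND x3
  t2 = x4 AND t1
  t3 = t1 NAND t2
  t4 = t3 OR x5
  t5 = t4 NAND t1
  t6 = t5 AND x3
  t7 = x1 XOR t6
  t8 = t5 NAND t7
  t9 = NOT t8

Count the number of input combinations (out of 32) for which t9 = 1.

7

t9 = NOT t8 must be 1, so t8 = 0.
t8 = t5 NAND t7 must be 0, so both t5 = 1 and t7 = 1.
Enumerating the 32 input combinations, 7 give t9 = 1 and 25 give t9 = 0.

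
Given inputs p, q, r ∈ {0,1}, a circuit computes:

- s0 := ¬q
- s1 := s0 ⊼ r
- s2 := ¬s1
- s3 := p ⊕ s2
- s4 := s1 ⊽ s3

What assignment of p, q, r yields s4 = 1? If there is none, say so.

s4 = s1 ⊽ s3 must be 1, so both s1 = 0 and s3 = 0.
s1 = s0 ⊼ r must be 0, so both s0 = 1 and r = 1.
Check with p=1, q=0, r=1:
s0 = ¬q = ¬0 = 1
s1 = s0 ⊼ r = 1 ⊼ 1 = 0
s2 = ¬s1 = ¬0 = 1
s3 = p ⊕ s2 = 1 ⊕ 1 = 0
s4 = s1 ⊽ s3 = 0 ⊽ 0 = 1
So s4 = 1 as required.

p=1, q=0, r=1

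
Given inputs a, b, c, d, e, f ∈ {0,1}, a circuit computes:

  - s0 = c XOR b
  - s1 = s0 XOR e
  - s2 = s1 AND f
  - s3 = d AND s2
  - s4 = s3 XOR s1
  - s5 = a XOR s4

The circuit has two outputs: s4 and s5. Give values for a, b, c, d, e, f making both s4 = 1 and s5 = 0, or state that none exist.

a=1 b=1 c=1 d=0 e=1 f=1

Check with a=1 b=1 c=1 d=0 e=1 f=1:
s0 = c XOR b = 1 XOR 1 = 0
s1 = s0 XOR e = 0 XOR 1 = 1
s2 = s1 AND f = 1 AND 1 = 1
s3 = d AND s2 = 0 AND 1 = 0
s4 = s3 XOR s1 = 0 XOR 1 = 1
s5 = a XOR s4 = 1 XOR 1 = 0
So s4 = 1 and s5 = 0.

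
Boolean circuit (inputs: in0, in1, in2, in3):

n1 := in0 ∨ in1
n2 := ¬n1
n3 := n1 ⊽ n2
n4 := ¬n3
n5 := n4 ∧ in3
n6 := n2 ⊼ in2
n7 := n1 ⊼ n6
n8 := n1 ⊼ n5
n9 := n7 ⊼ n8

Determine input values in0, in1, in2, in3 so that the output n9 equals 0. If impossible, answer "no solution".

n9 = n7 ⊼ n8 must be 0, so both n7 = 1 and n8 = 1.
n7 = n1 ⊼ n6 must be 1, so at least one of n1, n6 is 0.
Check with in0=0, in1=0, in2=0, in3=0:
n1 = in0 ∨ in1 = 0 ∨ 0 = 0
n2 = ¬n1 = ¬0 = 1
n3 = n1 ⊽ n2 = 0 ⊽ 1 = 0
n4 = ¬n3 = ¬0 = 1
n5 = n4 ∧ in3 = 1 ∧ 0 = 0
n6 = n2 ⊼ in2 = 1 ⊼ 0 = 1
n7 = n1 ⊼ n6 = 0 ⊼ 1 = 1
n8 = n1 ⊼ n5 = 0 ⊼ 0 = 1
n9 = n7 ⊼ n8 = 1 ⊼ 1 = 0
So n9 = 0 as required.

in0=0, in1=0, in2=0, in3=0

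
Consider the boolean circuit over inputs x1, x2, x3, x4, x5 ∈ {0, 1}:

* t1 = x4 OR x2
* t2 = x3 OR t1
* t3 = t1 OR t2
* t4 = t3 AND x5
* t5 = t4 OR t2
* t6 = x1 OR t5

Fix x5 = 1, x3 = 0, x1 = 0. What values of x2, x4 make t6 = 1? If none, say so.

x2=1, x4=1

t6 = x1 OR t5 must be 1, so at least one of x1, t5 is 1.
Check with x5 = 1, x3 = 0, x1 = 0 and x2=1, x4=1:
t1 = x4 OR x2 = 1 OR 1 = 1
t2 = x3 OR t1 = 0 OR 1 = 1
t3 = t1 OR t2 = 1 OR 1 = 1
t4 = t3 AND x5 = 1 AND 1 = 1
t5 = t4 OR t2 = 1 OR 1 = 1
t6 = x1 OR t5 = 0 OR 1 = 1
So t6 = 1.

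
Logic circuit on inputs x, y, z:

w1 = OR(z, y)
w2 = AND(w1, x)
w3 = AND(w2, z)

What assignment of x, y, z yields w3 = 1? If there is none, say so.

w3 = AND(w2, z) must be 1, so both w2 = 1 and z = 1.
w2 = AND(w1, x) must be 1, so both w1 = 1 and x = 1.
w1 = OR(z, y) must be 1, so at least one of z, y is 1.
Check with x=1 y=1 z=1:
w1 = OR(z, y) = OR(1, 1) = 1
w2 = AND(w1, x) = AND(1, 1) = 1
w3 = AND(w2, z) = AND(1, 1) = 1
So w3 = 1 as required.

x=1 y=1 z=1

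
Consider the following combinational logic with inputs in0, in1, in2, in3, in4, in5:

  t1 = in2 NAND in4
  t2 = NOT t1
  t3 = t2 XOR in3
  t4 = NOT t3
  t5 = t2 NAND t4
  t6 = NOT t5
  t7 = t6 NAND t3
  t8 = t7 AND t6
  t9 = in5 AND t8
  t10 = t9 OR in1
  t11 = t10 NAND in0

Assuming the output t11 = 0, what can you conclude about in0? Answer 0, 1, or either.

t11 = t10 NAND in0 must be 0, so both t10 = 1 and in0 = 1.
t10 = t9 OR in1 must be 1, so at least one of t9, in1 is 1.
Every assignment with t11 = 0 has in0 = 1; there are 17 such assignment(s).

1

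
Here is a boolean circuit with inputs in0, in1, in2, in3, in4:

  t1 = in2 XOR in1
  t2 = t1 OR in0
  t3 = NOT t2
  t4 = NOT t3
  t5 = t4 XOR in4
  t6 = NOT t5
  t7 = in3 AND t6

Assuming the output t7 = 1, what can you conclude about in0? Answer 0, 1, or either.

Both values of in0 occur among assignments with t7 = 1:
  in0=0: in0=0, in1=0, in2=0, in3=1, in4=0
  in0=1: in0=1, in1=0, in2=0, in3=1, in4=1

either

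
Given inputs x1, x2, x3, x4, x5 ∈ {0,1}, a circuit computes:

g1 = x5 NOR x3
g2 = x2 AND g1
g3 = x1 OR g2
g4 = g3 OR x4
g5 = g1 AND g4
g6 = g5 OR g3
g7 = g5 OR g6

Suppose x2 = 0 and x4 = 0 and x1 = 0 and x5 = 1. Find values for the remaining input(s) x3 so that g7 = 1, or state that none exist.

With x2 = 0 and x4 = 0 and x1 = 0 and x5 = 1 fixed, none of the 2 settings of x3 give g7 = 1.
For example, with x3=0:
g1 = x5 NOR x3 = 1 NOR 0 = 0
g2 = x2 AND g1 = 0 AND 0 = 0
g3 = x1 OR g2 = 0 OR 0 = 0
g4 = g3 OR x4 = 0 OR 0 = 0
g5 = g1 AND g4 = 0 AND 0 = 0
g6 = g5 OR g3 = 0 OR 0 = 0
g7 = g5 OR g6 = 0 OR 0 = 0
giving g7 = 0 ≠ 1.

no solution exists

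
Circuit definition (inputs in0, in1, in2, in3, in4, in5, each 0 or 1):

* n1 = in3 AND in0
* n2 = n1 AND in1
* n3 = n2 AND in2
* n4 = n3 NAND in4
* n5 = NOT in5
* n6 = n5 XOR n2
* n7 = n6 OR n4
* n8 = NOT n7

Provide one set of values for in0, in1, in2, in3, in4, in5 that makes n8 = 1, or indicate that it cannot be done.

n8 = NOT n7 must be 1, so n7 = 0.
n7 = n6 OR n4 must be 0, so both n6 = 0 and n4 = 0.
Check with in0=1 in1=1 in2=1 in3=1 in4=1 in5=0:
n1 = in3 AND in0 = 1 AND 1 = 1
n2 = n1 AND in1 = 1 AND 1 = 1
n3 = n2 AND in2 = 1 AND 1 = 1
n4 = n3 NAND in4 = 1 NAND 1 = 0
n5 = NOT in5 = NOT 0 = 1
n6 = n5 XOR n2 = 1 XOR 1 = 0
n7 = n6 OR n4 = 0 OR 0 = 0
n8 = NOT n7 = NOT 0 = 1
So n8 = 1 as required.

in0=1 in1=1 in2=1 in3=1 in4=1 in5=0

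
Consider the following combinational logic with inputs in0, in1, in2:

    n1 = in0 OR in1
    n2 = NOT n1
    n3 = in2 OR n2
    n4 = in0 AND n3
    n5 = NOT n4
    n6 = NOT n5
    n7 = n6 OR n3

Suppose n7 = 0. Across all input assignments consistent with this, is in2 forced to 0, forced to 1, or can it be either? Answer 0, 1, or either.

0

n7 = n6 OR n3 must be 0, so both n6 = 0 and n3 = 0.
n6 = NOT n5 must be 0, so n5 = 1.
Every assignment with n7 = 0 has in2 = 0; there are 3 such assignment(s).
  in0=0, in1=1, in2=0
  in0=1, in1=0, in2=0
  in0=1, in1=1, in2=0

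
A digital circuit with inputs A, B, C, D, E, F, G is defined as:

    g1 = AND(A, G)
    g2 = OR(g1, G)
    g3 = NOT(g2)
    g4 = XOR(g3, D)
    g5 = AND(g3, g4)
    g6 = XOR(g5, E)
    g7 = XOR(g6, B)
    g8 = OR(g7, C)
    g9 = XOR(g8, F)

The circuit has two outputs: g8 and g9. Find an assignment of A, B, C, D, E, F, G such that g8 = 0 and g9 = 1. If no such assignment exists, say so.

A=1, B=1, C=0, D=1, E=1, F=1, G=1

Check with A=1, B=1, C=0, D=1, E=1, F=1, G=1:
g1 = AND(A, G) = AND(1, 1) = 1
g2 = OR(g1, G) = OR(1, 1) = 1
g3 = NOT(g2) = NOT 1 = 0
g4 = XOR(g3, D) = XOR(0, 1) = 1
g5 = AND(g3, g4) = AND(0, 1) = 0
g6 = XOR(g5, E) = XOR(0, 1) = 1
g7 = XOR(g6, B) = XOR(1, 1) = 0
g8 = OR(g7, C) = OR(0, 0) = 0
g9 = XOR(g8, F) = XOR(0, 1) = 1
So g8 = 0 and g9 = 1.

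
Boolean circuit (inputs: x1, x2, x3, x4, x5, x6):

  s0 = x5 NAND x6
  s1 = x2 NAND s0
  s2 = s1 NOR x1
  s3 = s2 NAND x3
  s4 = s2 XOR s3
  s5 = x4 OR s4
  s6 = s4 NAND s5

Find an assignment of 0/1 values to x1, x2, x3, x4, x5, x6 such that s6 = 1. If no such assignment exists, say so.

s6 = s4 NAND s5 must be 1, so at least one of s4, s5 is 0.
Check with x1=0, x2=1, x3=0, x4=1, x5=1, x6=0:
s0 = x5 NAND x6 = 1 NAND 0 = 1
s1 = x2 NAND s0 = 1 NAND 1 = 0
s2 = s1 NOR x1 = 0 NOR 0 = 1
s3 = s2 NAND x3 = 1 NAND 0 = 1
s4 = s2 XOR s3 = 1 XOR 1 = 0
s5 = x4 OR s4 = 1 OR 0 = 1
s6 = s4 NAND s5 = 0 NAND 1 = 1
So s6 = 1 as required.

x1=0, x2=1, x3=0, x4=1, x5=1, x6=0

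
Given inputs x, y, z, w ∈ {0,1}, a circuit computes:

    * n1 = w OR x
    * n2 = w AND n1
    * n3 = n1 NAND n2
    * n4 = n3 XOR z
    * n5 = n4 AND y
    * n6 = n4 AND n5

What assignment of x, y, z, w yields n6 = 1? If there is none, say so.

n6 = n4 AND n5 must be 1, so both n4 = 1 and n5 = 1.
n4 = n3 XOR z must be 1, so n3 and z differ.
Check with x=1, y=1, z=1, w=1:
n1 = w OR x = 1 OR 1 = 1
n2 = w AND n1 = 1 AND 1 = 1
n3 = n1 NAND n2 = 1 NAND 1 = 0
n4 = n3 XOR z = 0 XOR 1 = 1
n5 = n4 AND y = 1 AND 1 = 1
n6 = n4 AND n5 = 1 AND 1 = 1
So n6 = 1 as required.

x=1, y=1, z=1, w=1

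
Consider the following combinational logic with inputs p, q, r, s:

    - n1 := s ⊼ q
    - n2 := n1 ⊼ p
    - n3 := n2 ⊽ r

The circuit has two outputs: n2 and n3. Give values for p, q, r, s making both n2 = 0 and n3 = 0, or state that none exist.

Check with p=1 q=1 r=1 s=0:
n1 = s ⊼ q = 0 ⊼ 1 = 1
n2 = n1 ⊼ p = 1 ⊼ 1 = 0
n3 = n2 ⊽ r = 0 ⊽ 1 = 0
So n2 = 0 and n3 = 0.

p=1 q=1 r=1 s=0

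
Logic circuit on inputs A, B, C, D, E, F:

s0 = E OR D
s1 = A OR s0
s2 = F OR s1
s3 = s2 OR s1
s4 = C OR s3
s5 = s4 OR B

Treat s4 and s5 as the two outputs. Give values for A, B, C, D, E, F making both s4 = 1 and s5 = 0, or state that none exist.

Across all 64 input combinations, none give both s4 = 1 and s5 = 0.

no solution exists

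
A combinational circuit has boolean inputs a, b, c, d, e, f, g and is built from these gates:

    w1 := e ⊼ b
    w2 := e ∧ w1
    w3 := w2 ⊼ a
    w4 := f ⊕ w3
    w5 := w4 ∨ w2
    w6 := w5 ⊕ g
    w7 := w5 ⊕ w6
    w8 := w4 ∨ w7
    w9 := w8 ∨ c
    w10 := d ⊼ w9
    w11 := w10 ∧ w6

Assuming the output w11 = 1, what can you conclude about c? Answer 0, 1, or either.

Both values of c occur among assignments with w11 = 1:
  c=0: a=0, b=0, c=0, d=0, e=0, f=0, g=0
  c=1: a=0, b=0, c=1, d=0, e=0, f=0, g=0

either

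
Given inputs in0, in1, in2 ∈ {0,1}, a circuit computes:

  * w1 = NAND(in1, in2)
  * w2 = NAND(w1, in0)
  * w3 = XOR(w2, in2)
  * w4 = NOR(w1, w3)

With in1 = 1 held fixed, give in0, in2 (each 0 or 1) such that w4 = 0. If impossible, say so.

in0=0, in2=0

w4 = NOR(w1, w3) must be 0, so at least one of w1, w3 is 1.
Check with in1 = 1 and in0=0, in2=0:
w1 = NAND(in1, in2) = NAND(1, 0) = 1
w2 = NAND(w1, in0) = NAND(1, 0) = 1
w3 = XOR(w2, in2) = XOR(1, 0) = 1
w4 = NOR(w1, w3) = NOR(1, 1) = 0
So w4 = 0.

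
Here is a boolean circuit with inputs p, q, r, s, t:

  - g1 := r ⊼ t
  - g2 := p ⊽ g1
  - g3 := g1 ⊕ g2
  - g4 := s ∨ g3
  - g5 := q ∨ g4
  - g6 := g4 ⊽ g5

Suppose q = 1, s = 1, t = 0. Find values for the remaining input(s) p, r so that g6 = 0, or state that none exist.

g6 = g4 ⊽ g5 must be 0, so at least one of g4, g5 is 1.
Check with q = 1, s = 1, t = 0 and p=1, r=1:
g1 = r ⊼ t = 1 ⊼ 0 = 1
g2 = p ⊽ g1 = 1 ⊽ 1 = 0
g3 = g1 ⊕ g2 = 1 ⊕ 0 = 1
g4 = s ∨ g3 = 1 ∨ 1 = 1
g5 = q ∨ g4 = 1 ∨ 1 = 1
g6 = g4 ⊽ g5 = 1 ⊽ 1 = 0
So g6 = 0.

p=1, r=1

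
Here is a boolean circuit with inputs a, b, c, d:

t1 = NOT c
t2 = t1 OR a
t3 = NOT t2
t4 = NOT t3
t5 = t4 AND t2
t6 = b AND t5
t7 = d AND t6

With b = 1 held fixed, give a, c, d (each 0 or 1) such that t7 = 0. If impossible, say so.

a=0, c=1, d=1

t7 = d AND t6 must be 0, so at least one of d, t6 is 0.
Check with b = 1 and a=0, c=1, d=1:
t1 = NOT c = NOT 1 = 0
t2 = t1 OR a = 0 OR 0 = 0
t3 = NOT t2 = NOT 0 = 1
t4 = NOT t3 = NOT 1 = 0
t5 = t4 AND t2 = 0 AND 0 = 0
t6 = b AND t5 = 1 AND 0 = 0
t7 = d AND t6 = 1 AND 0 = 0
So t7 = 0.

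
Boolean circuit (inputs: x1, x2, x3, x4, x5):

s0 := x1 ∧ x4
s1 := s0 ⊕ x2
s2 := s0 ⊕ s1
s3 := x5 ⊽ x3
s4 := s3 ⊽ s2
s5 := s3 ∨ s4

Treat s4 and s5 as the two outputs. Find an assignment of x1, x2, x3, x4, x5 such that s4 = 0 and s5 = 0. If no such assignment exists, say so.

x1=0, x2=1, x3=1, x4=1, x5=1

Check with x1=0, x2=1, x3=1, x4=1, x5=1:
s0 = x1 ∧ x4 = 0 ∧ 1 = 0
s1 = s0 ⊕ x2 = 0 ⊕ 1 = 1
s2 = s0 ⊕ s1 = 0 ⊕ 1 = 1
s3 = x5 ⊽ x3 = 1 ⊽ 1 = 0
s4 = s3 ⊽ s2 = 0 ⊽ 1 = 0
s5 = s3 ∨ s4 = 0 ∨ 0 = 0
So s4 = 0 and s5 = 0.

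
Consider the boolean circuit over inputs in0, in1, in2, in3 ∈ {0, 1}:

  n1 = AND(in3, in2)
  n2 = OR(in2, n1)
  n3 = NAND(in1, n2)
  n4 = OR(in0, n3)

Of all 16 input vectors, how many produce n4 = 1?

n4 = OR(in0, n3) must be 1, so at least one of in0, n3 is 1.
Enumerating the 16 input combinations, 14 give n4 = 1 and 2 give n4 = 0.

14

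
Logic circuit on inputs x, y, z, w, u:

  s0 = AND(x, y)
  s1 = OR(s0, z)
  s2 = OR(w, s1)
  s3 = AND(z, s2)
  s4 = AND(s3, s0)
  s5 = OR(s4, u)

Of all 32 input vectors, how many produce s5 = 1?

s5 = OR(s4, u) must be 1, so at least one of s4, u is 1.
Enumerating the 32 input combinations, 18 give s5 = 1 and 14 give s5 = 0.

18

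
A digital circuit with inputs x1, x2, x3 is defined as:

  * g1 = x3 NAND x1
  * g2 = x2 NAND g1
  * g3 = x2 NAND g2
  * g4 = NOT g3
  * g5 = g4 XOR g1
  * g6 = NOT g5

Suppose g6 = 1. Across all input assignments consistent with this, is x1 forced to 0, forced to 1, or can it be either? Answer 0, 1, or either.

g6 = NOT g5 must be 1, so g5 = 0.
g5 = g4 XOR g1 must be 0, so g4 and g1 are equal.
Every assignment with g6 = 1 has x1 = 1; there are 1 such assignment(s).
  x1=1, x2=0, x3=1

1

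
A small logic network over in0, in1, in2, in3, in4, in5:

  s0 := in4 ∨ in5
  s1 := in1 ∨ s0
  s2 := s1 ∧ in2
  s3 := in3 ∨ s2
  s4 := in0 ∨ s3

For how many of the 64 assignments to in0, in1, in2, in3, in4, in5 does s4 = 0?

9

s4 = in0 ∨ s3 must be 0, so both in0 = 0 and s3 = 0.
Enumerating the 64 input combinations, 9 give s4 = 0 and 55 give s4 = 1.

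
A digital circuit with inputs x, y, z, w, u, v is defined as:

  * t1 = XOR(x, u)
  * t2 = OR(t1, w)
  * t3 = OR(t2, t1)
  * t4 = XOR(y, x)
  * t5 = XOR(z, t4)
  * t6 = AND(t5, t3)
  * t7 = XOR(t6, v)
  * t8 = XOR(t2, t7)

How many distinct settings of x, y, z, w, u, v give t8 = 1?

32

t8 = XOR(t2, t7) must be 1, so t2 and t7 differ.
Enumerating the 64 input combinations, 32 give t8 = 1 and 32 give t8 = 0.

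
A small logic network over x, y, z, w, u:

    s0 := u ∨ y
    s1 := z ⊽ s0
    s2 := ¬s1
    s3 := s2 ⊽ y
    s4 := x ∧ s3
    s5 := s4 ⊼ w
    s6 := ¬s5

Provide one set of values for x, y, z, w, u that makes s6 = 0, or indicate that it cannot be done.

s6 = ¬s5 must be 0, so s5 = 1.
s5 = s4 ⊼ w must be 1, so at least one of s4, w is 0.
Check with x=0 y=1 z=1 w=1 u=1:
s0 = u ∨ y = 1 ∨ 1 = 1
s1 = z ⊽ s0 = 1 ⊽ 1 = 0
s2 = ¬s1 = ¬0 = 1
s3 = s2 ⊽ y = 1 ⊽ 1 = 0
s4 = x ∧ s3 = 0 ∧ 0 = 0
s5 = s4 ⊼ w = 0 ⊼ 1 = 1
s6 = ¬s5 = ¬1 = 0
So s6 = 0 as required.

x=0 y=1 z=1 w=1 u=1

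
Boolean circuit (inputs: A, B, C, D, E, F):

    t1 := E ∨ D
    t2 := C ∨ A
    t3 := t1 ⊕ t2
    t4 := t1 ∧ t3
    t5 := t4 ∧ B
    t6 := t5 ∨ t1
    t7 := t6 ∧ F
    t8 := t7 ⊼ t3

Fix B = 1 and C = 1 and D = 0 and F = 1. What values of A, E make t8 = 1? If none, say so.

Check with B = 1 and C = 1 and D = 0 and F = 1 and A=0, E=1:
t1 = E ∨ D = 1 ∨ 0 = 1
t2 = C ∨ A = 1 ∨ 0 = 1
t3 = t1 ⊕ t2 = 1 ⊕ 1 = 0
t4 = t1 ∧ t3 = 1 ∧ 0 = 0
t5 = t4 ∧ B = 0 ∧ 1 = 0
t6 = t5 ∨ t1 = 0 ∨ 1 = 1
t7 = t6 ∧ F = 1 ∧ 1 = 1
t8 = t7 ⊼ t3 = 1 ⊼ 0 = 1
So t8 = 1.

A=0, E=1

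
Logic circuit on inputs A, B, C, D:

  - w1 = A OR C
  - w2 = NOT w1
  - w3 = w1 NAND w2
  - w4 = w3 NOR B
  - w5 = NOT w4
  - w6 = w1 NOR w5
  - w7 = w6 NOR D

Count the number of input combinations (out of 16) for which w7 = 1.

w7 = w6 NOR D must be 1, so both w6 = 0 and D = 0.
Enumerating the 16 input combinations, 8 give w7 = 1 and 8 give w7 = 0.

8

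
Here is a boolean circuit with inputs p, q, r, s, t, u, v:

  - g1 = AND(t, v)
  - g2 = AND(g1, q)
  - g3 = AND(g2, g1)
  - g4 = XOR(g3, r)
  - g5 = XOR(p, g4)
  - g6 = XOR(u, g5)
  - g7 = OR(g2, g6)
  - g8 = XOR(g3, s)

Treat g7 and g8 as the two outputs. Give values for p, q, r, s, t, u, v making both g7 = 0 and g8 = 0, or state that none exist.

p=0, q=1, r=1, s=0, t=0, u=1, v=1

Check with p=0, q=1, r=1, s=0, t=0, u=1, v=1:
g1 = AND(t, v) = AND(0, 1) = 0
g2 = AND(g1, q) = AND(0, 1) = 0
g3 = AND(g2, g1) = AND(0, 0) = 0
g4 = XOR(g3, r) = XOR(0, 1) = 1
g5 = XOR(p, g4) = XOR(0, 1) = 1
g6 = XOR(u, g5) = XOR(1, 1) = 0
g7 = OR(g2, g6) = OR(0, 0) = 0
g8 = XOR(g3, s) = XOR(0, 0) = 0
So g7 = 0 and g8 = 0.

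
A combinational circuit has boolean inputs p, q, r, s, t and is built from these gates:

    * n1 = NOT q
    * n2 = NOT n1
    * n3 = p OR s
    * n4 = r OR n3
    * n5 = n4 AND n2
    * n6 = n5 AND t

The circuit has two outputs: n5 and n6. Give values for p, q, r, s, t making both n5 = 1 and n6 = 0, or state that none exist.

p=0, q=1, r=1, s=0, t=0

Check with p=0, q=1, r=1, s=0, t=0:
n1 = NOT q = NOT 1 = 0
n2 = NOT n1 = NOT 0 = 1
n3 = p OR s = 0 OR 0 = 0
n4 = r OR n3 = 1 OR 0 = 1
n5 = n4 AND n2 = 1 AND 1 = 1
n6 = n5 AND t = 1 AND 0 = 0
So n5 = 1 and n6 = 0.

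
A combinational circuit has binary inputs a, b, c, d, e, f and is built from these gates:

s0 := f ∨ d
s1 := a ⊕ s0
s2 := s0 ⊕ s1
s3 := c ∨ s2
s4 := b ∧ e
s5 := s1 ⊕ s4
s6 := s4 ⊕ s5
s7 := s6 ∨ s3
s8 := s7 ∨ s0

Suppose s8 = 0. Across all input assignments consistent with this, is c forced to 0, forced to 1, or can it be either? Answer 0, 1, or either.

0

s8 = s7 ∨ s0 must be 0, so both s7 = 0 and s0 = 0.
Every assignment with s8 = 0 has c = 0; there are 4 such assignment(s).
  a=0, b=0, c=0, d=0, e=0, f=0
  a=0, b=0, c=0, d=0, e=1, f=0
  a=0, b=1, c=0, d=0, e=0, f=0
  a=0, b=1, c=0, d=0, e=1, f=0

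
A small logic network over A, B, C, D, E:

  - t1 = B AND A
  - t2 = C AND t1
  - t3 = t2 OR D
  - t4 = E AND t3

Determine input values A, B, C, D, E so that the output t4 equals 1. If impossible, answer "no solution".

t4 = E AND t3 must be 1, so both E = 1 and t3 = 1.
t3 = t2 OR D must be 1, so at least one of t2, D is 1.
Check with A=0, B=0, C=1, D=1, E=1:
t1 = B AND A = 0 AND 0 = 0
t2 = C AND t1 = 1 AND 0 = 0
t3 = t2 OR D = 0 OR 1 = 1
t4 = E AND t3 = 1 AND 1 = 1
So t4 = 1 as required.

A=0, B=0, C=1, D=1, E=1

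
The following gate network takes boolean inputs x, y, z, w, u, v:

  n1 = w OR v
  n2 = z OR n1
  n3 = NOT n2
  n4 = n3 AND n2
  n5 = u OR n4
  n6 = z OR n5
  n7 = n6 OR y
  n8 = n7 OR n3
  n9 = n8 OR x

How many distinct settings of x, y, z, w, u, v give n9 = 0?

3

n9 = n8 OR x must be 0, so both n8 = 0 and x = 0.
n8 = n7 OR n3 must be 0, so both n7 = 0 and n3 = 0.
n7 = n6 OR y must be 0, so both n6 = 0 and y = 0.
Enumerating the 64 input combinations, 3 give n9 = 0 and 61 give n9 = 1.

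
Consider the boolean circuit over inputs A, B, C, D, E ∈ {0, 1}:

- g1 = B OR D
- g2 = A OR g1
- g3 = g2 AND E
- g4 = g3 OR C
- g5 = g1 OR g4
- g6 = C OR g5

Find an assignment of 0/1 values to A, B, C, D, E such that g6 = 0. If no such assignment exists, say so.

A=0 B=0 C=0 D=0 E=0

g6 = C OR g5 must be 0, so both C = 0 and g5 = 0.
g5 = g1 OR g4 must be 0, so both g1 = 0 and g4 = 0.
Check with A=0 B=0 C=0 D=0 E=0:
g1 = B OR D = 0 OR 0 = 0
g2 = A OR g1 = 0 OR 0 = 0
g3 = g2 AND E = 0 AND 0 = 0
g4 = g3 OR C = 0 OR 0 = 0
g5 = g1 OR g4 = 0 OR 0 = 0
g6 = C OR g5 = 0 OR 0 = 0
So g6 = 0 as required.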